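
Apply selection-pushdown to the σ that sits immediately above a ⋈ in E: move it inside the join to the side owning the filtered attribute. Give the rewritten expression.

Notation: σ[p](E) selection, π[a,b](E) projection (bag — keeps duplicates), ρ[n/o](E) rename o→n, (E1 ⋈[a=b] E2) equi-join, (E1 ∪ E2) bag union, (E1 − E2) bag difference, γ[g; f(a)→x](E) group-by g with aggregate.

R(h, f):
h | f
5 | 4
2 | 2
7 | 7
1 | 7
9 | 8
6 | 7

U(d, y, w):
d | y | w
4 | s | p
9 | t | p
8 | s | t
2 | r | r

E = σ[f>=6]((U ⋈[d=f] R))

σ filters on f, owned by the right side.
E' = (U ⋈[d=f] σ[f>=6](R))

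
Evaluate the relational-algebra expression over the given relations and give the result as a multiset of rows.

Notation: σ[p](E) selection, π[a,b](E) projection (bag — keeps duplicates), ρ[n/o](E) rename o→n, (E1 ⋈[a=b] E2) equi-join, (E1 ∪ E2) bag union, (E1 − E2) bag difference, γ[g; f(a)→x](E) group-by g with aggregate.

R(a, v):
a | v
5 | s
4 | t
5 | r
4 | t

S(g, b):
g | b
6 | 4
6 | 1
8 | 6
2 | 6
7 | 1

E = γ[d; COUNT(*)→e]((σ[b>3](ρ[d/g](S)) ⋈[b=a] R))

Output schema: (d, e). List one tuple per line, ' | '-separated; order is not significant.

Per-node cardinality:
  S → 5
  ρ[d/g](S) → 5
  σ[b>3](ρ[d/g](S)) → 3
  R → 4
  (σ[b>3](ρ[d/g](S)) ⋈[b=a] R) → 2
  γ[d; COUNT(*)→e]((σ[b>3](ρ[d/g](S)) ⋈[b=a] R)) → 1

== RESULT ==
d | e
6 | 2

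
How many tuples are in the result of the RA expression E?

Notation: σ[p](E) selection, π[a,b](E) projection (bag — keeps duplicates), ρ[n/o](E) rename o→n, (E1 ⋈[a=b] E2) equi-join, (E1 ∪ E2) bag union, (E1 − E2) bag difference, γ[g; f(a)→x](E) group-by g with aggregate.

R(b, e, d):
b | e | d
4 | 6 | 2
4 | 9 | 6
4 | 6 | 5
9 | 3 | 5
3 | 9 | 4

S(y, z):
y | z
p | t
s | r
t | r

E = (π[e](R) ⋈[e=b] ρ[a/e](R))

Stepwise |·|:
  R → 5
  π[e](R) → 5
  R → 5
  ρ[a/e](R) → 5
  (π[e](R) ⋈[e=b] ρ[a/e](R)) → 3

|E| = 3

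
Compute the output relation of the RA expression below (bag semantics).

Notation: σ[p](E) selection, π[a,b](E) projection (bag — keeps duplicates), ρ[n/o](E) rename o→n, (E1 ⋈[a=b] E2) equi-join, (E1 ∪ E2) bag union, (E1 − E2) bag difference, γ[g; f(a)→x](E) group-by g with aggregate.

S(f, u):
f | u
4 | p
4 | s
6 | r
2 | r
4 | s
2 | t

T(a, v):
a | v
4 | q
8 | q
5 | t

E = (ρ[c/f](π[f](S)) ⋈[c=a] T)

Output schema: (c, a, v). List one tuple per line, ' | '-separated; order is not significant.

Row counts bottom-up:
  S → 6
  π[f](S) → 6
  ρ[c/f](π[f](S)) → 6
  T → 3
  (ρ[c/f](π[f](S)) ⋈[c=a] T) → 3

== RESULT ==
c | a | v
4 | 4 | q
4 | 4 | q
4 | 4 | q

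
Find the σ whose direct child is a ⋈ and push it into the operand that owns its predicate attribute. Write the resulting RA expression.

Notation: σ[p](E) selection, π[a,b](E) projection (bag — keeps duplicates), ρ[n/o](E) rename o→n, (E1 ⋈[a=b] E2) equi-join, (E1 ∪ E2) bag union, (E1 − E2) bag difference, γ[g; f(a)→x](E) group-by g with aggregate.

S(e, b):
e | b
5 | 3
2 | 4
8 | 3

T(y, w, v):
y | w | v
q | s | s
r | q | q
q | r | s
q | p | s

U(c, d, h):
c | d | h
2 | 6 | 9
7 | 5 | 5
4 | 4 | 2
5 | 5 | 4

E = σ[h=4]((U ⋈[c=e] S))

σ filters on h, owned by the left side.
E' = (σ[h=4](U) ⋈[c=e] S)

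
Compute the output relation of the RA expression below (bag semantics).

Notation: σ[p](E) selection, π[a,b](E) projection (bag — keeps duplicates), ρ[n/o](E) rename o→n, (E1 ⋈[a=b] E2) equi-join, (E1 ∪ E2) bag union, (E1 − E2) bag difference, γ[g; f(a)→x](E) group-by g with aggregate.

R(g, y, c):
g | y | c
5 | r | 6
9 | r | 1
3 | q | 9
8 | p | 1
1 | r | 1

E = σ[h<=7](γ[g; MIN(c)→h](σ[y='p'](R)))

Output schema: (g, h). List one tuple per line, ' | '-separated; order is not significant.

Stepwise |·|:
  R → 5
  σ[y='p'](R) → 1
  γ[g; MIN(c)→h](σ[y='p'](R)) → 1
  σ[h<=7](γ[g; MIN(c)→h](σ[y='p'](R))) → 1

== RESULT ==
g | h
8 | 1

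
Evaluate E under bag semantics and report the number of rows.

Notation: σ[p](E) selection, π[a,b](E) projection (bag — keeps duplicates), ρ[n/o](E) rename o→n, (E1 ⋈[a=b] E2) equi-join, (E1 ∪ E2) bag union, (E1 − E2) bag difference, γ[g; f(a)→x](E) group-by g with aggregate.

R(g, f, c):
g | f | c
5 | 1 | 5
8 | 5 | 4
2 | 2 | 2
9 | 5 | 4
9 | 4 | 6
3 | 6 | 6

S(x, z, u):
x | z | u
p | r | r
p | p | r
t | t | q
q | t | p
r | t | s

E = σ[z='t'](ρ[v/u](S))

Row counts bottom-up:
  S → 5
  ρ[v/u](S) → 5
  σ[z='t'](ρ[v/u](S)) → 3

|E| = 3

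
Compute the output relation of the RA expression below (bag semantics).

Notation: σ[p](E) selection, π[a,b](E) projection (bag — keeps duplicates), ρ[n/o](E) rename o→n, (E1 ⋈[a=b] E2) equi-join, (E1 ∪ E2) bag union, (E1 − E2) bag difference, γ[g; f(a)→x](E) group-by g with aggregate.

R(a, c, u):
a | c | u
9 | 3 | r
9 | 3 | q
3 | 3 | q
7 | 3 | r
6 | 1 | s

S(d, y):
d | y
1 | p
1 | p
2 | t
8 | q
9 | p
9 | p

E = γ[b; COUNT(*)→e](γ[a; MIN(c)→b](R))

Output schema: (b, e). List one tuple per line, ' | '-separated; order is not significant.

Subexpression sizes:
  R → 5
  γ[a; MIN(c)→b](R) → 4
  γ[b; COUNT(*)→e](γ[a; MIN(c)→b](R)) → 2

== RESULT ==
b | e
1 | 1
3 | 3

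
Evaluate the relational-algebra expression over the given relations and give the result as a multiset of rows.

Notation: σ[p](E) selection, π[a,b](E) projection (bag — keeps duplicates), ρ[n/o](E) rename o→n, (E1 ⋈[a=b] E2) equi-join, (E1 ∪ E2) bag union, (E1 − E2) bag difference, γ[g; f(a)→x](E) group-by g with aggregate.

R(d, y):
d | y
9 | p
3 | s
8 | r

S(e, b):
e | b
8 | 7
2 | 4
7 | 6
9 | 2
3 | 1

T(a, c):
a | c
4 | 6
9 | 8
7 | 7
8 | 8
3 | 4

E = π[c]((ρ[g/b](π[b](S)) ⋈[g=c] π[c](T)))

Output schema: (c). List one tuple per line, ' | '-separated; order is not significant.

Per-node cardinality:
  S → 5
  π[b](S) → 5
  ρ[g/b](π[b](S)) → 5
  T → 5
  π[c](T) → 5
  (ρ[g/b](π[b](S)) ⋈[g=c] π[c](T)) → 3
  π[c]((ρ[g/b](π[b](S)) ⋈[g=c] π[c](T))) → 3

== RESULT ==
c
4
6
7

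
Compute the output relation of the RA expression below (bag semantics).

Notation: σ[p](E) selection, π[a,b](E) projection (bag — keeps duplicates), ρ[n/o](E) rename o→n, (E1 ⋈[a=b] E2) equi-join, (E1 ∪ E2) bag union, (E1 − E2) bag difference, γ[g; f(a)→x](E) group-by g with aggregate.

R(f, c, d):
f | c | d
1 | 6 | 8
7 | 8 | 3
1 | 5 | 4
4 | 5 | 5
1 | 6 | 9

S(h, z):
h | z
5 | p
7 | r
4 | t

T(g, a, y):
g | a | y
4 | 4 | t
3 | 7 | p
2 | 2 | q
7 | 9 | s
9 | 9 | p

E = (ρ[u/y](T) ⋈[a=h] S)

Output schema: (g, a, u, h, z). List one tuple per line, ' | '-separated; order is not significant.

Row counts bottom-up:
  T → 5
  ρ[u/y](T) → 5
  S → 3
  (ρ[u/y](T) ⋈[a=h] S) → 2

== RESULT ==
g | a | u | h | z
3 | 7 | p | 7 | r
4 | 4 | t | 4 | t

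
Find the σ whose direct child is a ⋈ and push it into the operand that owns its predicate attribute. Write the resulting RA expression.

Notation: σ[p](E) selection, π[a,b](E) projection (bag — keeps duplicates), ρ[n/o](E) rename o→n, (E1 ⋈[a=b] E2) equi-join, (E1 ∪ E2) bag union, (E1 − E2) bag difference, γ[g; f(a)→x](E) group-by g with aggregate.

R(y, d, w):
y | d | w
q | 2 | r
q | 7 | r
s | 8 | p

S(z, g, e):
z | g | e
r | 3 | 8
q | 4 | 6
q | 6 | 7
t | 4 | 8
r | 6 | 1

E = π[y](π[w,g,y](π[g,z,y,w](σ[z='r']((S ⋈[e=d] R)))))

σ filters on z, owned by the left side.
E' = π[y](π[w,g,y](π[g,z,y,w]((σ[z='r'](S) ⋈[e=d] R))))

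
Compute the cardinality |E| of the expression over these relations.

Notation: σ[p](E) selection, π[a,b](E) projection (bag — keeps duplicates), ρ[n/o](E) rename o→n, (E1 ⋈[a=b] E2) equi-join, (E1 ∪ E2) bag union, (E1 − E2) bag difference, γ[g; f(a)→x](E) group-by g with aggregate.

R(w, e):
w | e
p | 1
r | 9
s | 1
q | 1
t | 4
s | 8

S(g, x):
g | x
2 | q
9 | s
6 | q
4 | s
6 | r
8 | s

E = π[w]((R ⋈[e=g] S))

Row counts bottom-up:
  R → 6
  S → 6
  (R ⋈[e=g] S) → 3
  π[w]((R ⋈[e=g] S)) → 3

|E| = 3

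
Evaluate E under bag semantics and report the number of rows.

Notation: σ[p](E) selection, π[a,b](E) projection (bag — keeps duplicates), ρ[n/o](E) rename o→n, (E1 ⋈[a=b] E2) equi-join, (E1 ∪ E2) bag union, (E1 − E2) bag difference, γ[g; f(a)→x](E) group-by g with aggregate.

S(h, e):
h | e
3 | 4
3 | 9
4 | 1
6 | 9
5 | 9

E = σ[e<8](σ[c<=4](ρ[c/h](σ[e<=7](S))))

Stepwise |·|:
  S → 5
  σ[e<=7](S) → 2
  ρ[c/h](σ[e<=7](S)) → 2
  σ[c<=4](ρ[c/h](σ[e<=7](S))) → 2
  σ[e<8](σ[c<=4](ρ[c/h](σ[e<=7](S)))) → 2

|E| = 2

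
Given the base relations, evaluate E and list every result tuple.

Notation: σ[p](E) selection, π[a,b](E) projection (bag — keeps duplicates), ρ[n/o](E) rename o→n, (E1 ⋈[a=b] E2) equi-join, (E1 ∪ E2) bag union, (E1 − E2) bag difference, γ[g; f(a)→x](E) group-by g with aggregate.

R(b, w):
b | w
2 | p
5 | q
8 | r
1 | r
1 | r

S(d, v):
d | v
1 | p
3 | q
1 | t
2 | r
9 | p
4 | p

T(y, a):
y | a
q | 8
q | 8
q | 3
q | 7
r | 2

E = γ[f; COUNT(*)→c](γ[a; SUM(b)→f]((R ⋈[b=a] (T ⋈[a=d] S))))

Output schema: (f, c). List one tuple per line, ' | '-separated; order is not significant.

Row counts bottom-up:
  R → 5
  T → 5
  S → 6
  (T ⋈[a=d] S) → 2
  (R ⋈[b=a] (T ⋈[a=d] S)) → 1
  γ[a; SUM(b)→f]((R ⋈[b=a] (T ⋈[a=d] S))) → 1
  γ[f; COUNT(*)→c](γ[a; SUM(b)→f]((R ⋈[b=a] (T ⋈[a=d] S)))) → 1

== RESULT ==
f | c
2 | 1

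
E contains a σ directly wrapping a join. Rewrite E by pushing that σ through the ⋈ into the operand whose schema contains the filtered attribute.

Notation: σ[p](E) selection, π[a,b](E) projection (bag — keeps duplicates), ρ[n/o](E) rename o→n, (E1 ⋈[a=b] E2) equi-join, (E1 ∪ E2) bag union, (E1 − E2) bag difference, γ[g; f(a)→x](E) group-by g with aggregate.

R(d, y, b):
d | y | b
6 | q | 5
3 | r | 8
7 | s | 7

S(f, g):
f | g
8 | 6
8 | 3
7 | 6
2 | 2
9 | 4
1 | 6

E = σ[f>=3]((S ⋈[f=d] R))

σ filters on f, owned by the left side.
E' = (σ[f>=3](S) ⋈[f=d] R)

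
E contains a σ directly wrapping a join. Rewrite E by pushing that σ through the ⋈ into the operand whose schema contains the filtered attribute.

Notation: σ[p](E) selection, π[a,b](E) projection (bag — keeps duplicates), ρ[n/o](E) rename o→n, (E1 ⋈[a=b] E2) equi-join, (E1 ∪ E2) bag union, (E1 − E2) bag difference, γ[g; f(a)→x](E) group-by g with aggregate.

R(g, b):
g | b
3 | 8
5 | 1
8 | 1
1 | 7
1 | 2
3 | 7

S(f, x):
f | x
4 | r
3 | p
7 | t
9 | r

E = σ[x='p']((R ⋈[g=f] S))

σ filters on x, owned by the right side.
E' = (R ⋈[g=f] σ[x='p'](S))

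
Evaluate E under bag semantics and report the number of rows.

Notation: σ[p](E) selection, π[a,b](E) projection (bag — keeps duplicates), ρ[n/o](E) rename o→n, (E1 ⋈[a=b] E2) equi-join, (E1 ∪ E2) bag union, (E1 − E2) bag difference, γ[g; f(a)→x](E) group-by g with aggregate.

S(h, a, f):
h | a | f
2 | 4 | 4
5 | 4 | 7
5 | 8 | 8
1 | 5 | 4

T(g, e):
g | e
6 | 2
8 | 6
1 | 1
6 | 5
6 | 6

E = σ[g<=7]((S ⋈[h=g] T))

Subexpression sizes:
  S → 4
  T → 5
  (S ⋈[h=g] T) → 1
  σ[g<=7]((S ⋈[h=g] T)) → 1

|E| = 1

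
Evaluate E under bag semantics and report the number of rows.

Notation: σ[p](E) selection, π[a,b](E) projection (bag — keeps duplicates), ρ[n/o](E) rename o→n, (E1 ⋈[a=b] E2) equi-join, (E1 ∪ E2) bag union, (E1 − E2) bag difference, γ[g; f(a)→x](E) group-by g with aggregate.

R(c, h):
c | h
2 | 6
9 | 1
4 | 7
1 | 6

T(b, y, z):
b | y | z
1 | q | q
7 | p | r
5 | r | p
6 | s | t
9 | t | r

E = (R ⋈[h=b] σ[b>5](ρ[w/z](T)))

Stepwise |·|:
  R → 4
  T → 5
  ρ[w/z](T) → 5
  σ[b>5](ρ[w/z](T)) → 3
  (R ⋈[h=b] σ[b>5](ρ[w/z](T))) → 3

|E| = 3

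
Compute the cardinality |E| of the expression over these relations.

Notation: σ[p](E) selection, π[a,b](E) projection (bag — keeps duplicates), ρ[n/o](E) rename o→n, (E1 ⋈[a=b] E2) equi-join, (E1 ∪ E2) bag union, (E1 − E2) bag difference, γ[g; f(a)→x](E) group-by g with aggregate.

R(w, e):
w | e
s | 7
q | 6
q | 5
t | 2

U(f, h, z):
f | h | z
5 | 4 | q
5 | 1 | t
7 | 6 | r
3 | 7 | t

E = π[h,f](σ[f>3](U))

Stepwise |·|:
  U → 4
  σ[f>3](U) → 3
  π[h,f](σ[f>3](U)) → 3

|E| = 3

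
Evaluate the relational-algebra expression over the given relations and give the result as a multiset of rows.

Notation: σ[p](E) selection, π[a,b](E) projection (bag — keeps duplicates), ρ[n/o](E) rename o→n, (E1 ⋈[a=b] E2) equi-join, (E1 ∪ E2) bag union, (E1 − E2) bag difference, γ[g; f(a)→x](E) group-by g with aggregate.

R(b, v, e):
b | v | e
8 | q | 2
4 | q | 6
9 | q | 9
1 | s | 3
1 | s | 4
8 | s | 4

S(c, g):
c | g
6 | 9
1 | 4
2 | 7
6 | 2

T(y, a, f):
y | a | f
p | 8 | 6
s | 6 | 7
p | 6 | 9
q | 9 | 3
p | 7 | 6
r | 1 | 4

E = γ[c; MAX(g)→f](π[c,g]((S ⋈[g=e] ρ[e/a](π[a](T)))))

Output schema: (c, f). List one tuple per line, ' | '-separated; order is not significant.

Stepwise |·|:
  S → 4
  T → 6
  π[a](T) → 6
  ρ[e/a](π[a](T)) → 6
  (S ⋈[g=e] ρ[e/a](π[a](T))) → 2
  π[c,g]((S ⋈[g=e] ρ[e/a](π[a](T)))) → 2
  γ[c; MAX(g)→f](π[c,g]((S ⋈[g=e] ρ[e/a](π[a](T))))) → 2

== RESULT ==
c | f
2 | 7
6 | 9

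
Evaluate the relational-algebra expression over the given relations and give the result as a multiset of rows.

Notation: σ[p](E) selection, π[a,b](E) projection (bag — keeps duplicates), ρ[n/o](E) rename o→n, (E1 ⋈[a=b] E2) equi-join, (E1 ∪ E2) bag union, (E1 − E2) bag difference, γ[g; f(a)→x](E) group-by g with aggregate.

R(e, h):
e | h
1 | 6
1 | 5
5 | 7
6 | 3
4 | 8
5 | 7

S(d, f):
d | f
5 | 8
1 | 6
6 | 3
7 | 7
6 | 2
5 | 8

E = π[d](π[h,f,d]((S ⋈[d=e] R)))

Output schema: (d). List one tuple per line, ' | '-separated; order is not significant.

Per-node cardinality:
  S → 6
  R → 6
  (S ⋈[d=e] R) → 8
  π[h,f,d]((S ⋈[d=e] R)) → 8
  π[d](π[h,f,d]((S ⋈[d=e] R))) → 8

== RESULT ==
d
1
1
5
5
5
5
6
6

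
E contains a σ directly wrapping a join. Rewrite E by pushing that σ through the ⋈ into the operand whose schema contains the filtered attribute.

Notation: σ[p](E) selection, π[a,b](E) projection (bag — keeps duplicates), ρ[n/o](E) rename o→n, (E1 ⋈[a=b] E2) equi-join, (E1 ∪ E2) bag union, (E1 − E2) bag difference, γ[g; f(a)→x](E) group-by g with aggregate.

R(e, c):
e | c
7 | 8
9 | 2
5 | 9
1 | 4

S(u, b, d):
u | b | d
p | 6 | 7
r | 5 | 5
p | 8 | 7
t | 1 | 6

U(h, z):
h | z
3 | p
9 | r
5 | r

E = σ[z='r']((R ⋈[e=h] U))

σ filters on z, owned by the right side.
E' = (R ⋈[e=h] σ[z='r'](U))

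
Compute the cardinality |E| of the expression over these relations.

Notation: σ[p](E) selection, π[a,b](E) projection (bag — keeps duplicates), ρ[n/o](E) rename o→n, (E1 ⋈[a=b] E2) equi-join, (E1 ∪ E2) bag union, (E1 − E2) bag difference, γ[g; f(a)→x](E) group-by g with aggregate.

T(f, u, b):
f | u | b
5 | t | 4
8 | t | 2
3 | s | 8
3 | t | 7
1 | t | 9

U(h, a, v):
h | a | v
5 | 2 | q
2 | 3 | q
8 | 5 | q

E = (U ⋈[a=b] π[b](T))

Row counts bottom-up:
  U → 3
  T → 5
  π[b](T) → 5
  (U ⋈[a=b] π[b](T)) → 1

|E| = 1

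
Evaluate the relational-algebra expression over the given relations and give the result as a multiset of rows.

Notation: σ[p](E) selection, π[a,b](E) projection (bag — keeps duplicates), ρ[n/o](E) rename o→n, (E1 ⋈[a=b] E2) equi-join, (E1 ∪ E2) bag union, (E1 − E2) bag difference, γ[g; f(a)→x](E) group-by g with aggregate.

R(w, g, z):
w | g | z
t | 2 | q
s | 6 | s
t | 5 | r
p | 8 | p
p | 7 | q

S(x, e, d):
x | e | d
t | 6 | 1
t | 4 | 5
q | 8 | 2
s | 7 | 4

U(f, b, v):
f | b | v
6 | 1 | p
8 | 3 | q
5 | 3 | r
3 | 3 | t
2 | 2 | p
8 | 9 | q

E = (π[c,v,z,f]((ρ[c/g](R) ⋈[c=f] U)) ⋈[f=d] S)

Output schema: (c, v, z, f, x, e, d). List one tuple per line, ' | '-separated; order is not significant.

Per-node cardinality:
  R → 5
  ρ[c/g](R) → 5
  U → 6
  (ρ[c/g](R) ⋈[c=f] U) → 5
  π[c,v,z,f]((ρ[c/g](R) ⋈[c=f] U)) → 5
  S → 4
  (π[c,v,z,f]((ρ[c/g](R) ⋈[c=f] U)) ⋈[f=d] S) → 2

== RESULT ==
c | v | z | f | x | e | d
2 | p | q | 2 | q | 8 | 2
5 | r | r | 5 | t | 4 | 5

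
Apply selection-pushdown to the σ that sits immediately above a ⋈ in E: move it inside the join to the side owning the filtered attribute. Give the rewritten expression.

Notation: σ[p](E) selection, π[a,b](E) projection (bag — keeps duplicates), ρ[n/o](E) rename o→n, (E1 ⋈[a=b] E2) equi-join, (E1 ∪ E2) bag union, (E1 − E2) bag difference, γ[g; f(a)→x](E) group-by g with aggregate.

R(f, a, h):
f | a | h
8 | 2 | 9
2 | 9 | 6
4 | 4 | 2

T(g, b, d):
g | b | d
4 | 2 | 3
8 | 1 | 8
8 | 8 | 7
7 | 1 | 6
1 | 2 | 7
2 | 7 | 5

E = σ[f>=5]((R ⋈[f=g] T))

σ filters on f, owned by the left side.
E' = (σ[f>=5](R) ⋈[f=g] T)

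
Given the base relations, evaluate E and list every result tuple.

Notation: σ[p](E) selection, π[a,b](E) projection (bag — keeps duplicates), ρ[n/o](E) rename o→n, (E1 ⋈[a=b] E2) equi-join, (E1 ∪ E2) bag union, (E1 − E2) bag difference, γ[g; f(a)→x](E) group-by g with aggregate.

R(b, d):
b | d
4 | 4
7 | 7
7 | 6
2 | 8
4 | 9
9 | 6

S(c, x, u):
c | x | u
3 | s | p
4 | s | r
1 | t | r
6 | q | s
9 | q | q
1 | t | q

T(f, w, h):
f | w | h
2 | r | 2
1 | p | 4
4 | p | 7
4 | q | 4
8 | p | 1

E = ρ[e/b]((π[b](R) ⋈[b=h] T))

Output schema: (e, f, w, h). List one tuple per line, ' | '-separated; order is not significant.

Per-node cardinality:
  R → 6
  π[b](R) → 6
  T → 5
  (π[b](R) ⋈[b=h] T) → 7
  ρ[e/b]((π[b](R) ⋈[b=h] T)) → 7

== RESULT ==
e | f | w | h
2 | 2 | r | 2
4 | 1 | p | 4
4 | 1 | p | 4
4 | 4 | q | 4
4 | 4 | q | 4
7 | 4 | p | 7
7 | 4 | p | 7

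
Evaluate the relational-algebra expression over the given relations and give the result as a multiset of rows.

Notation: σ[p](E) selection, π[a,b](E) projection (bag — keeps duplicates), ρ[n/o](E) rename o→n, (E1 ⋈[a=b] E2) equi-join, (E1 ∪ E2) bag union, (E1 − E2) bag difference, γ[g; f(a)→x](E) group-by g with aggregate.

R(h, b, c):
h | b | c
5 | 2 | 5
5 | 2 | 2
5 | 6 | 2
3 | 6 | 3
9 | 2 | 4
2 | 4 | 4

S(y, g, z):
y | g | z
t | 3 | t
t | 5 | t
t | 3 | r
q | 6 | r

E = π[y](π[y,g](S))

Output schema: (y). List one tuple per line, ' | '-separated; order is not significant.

Row counts bottom-up:
  S → 4
  π[y,g](S) → 4
  π[y](π[y,g](S)) → 4

== RESULT ==
y
q
t
t
t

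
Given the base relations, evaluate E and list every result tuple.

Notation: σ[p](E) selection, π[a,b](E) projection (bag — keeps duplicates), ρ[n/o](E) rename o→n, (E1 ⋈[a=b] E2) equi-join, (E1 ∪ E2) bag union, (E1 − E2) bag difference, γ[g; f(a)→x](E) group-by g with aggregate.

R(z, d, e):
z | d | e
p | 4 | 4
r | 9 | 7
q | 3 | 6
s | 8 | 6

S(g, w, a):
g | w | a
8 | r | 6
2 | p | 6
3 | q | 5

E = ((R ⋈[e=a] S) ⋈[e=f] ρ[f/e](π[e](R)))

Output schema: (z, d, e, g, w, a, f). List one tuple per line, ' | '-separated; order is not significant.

Per-node cardinality:
  R → 4
  S → 3
  (R ⋈[e=a] S) → 4
  R → 4
  π[e](R) → 4
  ρ[f/e](π[e](R)) → 4
  ((R ⋈[e=a] S) ⋈[e=f] ρ[f/e](π[e](R))) → 8

== RESULT ==
z | d | e | g | w | a | f
q | 3 | 6 | 2 | p | 6 | 6
q | 3 | 6 | 2 | p | 6 | 6
q | 3 | 6 | 8 | r | 6 | 6
q | 3 | 6 | 8 | r | 6 | 6
s | 8 | 6 | 2 | p | 6 | 6
s | 8 | 6 | 2 | p | 6 | 6
s | 8 | 6 | 8 | r | 6 | 6
s | 8 | 6 | 8 | r | 6 | 6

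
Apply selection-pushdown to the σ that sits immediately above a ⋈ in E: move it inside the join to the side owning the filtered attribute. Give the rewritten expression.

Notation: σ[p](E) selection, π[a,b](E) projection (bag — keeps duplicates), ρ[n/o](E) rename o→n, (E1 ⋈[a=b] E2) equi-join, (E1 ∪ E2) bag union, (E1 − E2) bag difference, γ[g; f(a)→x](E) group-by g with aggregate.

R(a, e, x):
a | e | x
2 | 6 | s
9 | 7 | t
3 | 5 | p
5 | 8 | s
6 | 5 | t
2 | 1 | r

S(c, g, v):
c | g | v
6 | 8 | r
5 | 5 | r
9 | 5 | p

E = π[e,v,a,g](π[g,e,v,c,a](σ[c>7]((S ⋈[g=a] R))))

σ filters on c, owned by the left side.
E' = π[e,v,a,g](π[g,e,v,c,a]((σ[c>7](S) ⋈[g=a] R)))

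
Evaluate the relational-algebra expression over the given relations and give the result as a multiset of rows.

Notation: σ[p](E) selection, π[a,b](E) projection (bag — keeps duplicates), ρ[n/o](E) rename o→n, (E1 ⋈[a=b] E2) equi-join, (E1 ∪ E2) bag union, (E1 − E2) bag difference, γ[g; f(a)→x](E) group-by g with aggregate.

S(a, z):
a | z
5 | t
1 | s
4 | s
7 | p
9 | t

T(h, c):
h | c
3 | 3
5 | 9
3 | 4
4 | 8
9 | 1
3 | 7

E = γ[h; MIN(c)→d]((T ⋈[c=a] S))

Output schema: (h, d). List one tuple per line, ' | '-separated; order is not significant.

Per-node cardinality:
  T → 6
  S → 5
  (T ⋈[c=a] S) → 4
  γ[h; MIN(c)→d]((T ⋈[c=a] S)) → 3

== RESULT ==
h | d
3 | 4
5 | 9
9 | 1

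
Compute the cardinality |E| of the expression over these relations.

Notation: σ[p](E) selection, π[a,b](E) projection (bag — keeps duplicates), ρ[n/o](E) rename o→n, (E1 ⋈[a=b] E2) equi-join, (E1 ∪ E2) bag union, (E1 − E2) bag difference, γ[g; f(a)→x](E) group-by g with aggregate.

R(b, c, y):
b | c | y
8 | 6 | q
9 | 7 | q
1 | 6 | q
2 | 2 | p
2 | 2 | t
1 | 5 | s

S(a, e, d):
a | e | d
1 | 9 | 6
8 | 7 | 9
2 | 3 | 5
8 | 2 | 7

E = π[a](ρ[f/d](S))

Row counts bottom-up:
  S → 4
  ρ[f/d](S) → 4
  π[a](ρ[f/d](S)) → 4

|E| = 4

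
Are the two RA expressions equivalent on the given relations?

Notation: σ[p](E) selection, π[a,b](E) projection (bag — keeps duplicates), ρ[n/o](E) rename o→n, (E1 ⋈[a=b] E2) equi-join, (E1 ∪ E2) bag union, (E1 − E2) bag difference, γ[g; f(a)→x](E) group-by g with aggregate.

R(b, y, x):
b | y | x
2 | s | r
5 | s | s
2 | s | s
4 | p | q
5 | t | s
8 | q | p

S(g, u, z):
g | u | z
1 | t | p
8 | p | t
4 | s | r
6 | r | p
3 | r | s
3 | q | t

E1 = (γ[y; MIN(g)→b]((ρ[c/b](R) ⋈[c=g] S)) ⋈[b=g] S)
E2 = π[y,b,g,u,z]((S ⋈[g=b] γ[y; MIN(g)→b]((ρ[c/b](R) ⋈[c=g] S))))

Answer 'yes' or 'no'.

E1 per-node cardinality:
  R → 6
  ρ[c/b](R) → 6
  S → 6
  (ρ[c/b](R) ⋈[c=g] S) → 2
  γ[y; MIN(g)→b]((ρ[c/b](R) ⋈[c=g] S)) → 2
  S → 6
  (γ[y; MIN(g)→b]((ρ[c/b](R) ⋈[c=g] S)) ⋈[b=g] S) → 2
E2 per-node cardinality:
  S → 6
  R → 6
  ρ[c/b](R) → 6
  S → 6
  (ρ[c/b](R) ⋈[c=g] S) → 2
  γ[y; MIN(g)→b]((ρ[c/b](R) ⋈[c=g] S)) → 2
  (S ⋈[g=b] γ[y; MIN(g)→b]((ρ[c/b](R) ⋈[c=g] S))) → 2
  π[y,b,g,u,z]((S ⋈[g=b] γ[y; MIN(g)→b]((ρ[c/b](R) ⋈[c=g] S)))) → 2

E1 and E2 produce the same multiset:
y | b | g | u | z
p | 4 | 4 | s | r
q | 8 | 8 | p | t

yes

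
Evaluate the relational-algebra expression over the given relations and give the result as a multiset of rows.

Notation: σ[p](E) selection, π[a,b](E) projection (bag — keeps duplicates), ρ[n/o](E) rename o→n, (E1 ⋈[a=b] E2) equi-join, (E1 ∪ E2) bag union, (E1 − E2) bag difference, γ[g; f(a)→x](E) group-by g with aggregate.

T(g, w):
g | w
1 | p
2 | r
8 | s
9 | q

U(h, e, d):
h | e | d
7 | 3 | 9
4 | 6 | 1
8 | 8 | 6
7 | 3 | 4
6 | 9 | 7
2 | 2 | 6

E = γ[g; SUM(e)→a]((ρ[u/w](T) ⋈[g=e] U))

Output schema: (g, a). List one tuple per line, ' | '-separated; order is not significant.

Stepwise |·|:
  T → 4
  ρ[u/w](T) → 4
  U → 6
  (ρ[u/w](T) ⋈[g=e] U) → 3
  γ[g; SUM(e)→a]((ρ[u/w](T) ⋈[g=e] U)) → 3

== RESULT ==
g | a
2 | 2
8 | 8
9 | 9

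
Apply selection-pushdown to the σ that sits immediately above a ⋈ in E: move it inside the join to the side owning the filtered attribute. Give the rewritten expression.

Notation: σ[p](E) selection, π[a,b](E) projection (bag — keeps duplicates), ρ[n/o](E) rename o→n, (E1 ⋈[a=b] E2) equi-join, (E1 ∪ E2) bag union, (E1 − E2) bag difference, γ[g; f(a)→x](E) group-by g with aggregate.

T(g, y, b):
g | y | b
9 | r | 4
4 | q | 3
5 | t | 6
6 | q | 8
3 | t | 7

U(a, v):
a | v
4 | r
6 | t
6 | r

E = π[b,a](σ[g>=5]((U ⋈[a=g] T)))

σ filters on g, owned by the right side.
E' = π[b,a]((U ⋈[a=g] σ[g>=5](T)))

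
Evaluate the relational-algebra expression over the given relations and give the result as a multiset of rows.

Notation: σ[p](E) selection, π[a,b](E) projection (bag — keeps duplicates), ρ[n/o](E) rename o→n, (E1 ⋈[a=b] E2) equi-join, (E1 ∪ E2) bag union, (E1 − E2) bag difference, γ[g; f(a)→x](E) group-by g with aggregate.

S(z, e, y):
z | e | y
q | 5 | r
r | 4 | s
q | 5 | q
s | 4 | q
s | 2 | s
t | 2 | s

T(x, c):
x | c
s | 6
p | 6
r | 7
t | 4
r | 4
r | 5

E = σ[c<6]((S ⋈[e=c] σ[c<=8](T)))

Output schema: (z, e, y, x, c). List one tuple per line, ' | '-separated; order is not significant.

Stepwise |·|:
  S → 6
  T → 6
  σ[c<=8](T) → 6
  (S ⋈[e=c] σ[c<=8](T)) → 6
  σ[c<6]((S ⋈[e=c] σ[c<=8](T))) → 6

== RESULT ==
z | e | y | x | c
q | 5 | q | r | 5
q | 5 | r | r | 5
r | 4 | s | r | 4
r | 4 | s | t | 4
s | 4 | q | r | 4
s | 4 | q | t | 4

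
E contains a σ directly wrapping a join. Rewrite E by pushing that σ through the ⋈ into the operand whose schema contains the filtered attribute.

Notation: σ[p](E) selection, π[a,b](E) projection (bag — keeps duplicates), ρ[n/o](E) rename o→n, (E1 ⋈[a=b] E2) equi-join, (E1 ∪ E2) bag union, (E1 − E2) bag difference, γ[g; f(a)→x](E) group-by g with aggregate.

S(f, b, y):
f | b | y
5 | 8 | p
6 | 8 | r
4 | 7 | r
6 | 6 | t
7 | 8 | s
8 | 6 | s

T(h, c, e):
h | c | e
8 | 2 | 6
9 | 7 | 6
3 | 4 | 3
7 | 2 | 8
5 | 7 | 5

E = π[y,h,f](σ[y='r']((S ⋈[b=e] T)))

σ filters on y, owned by the left side.
E' = π[y,h,f]((σ[y='r'](S) ⋈[b=e] T))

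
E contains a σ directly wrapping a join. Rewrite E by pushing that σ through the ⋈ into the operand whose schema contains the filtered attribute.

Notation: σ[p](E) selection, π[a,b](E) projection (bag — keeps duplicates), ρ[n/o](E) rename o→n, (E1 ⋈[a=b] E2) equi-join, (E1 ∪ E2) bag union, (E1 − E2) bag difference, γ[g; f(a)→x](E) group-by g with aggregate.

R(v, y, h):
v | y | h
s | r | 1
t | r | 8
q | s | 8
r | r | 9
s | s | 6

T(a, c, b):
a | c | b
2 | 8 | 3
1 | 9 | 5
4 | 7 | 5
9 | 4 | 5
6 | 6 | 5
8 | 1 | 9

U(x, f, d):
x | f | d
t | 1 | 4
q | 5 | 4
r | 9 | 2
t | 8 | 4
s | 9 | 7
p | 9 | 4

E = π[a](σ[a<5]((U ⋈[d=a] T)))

σ filters on a, owned by the right side.
E' = π[a]((U ⋈[d=a] σ[a<5](T)))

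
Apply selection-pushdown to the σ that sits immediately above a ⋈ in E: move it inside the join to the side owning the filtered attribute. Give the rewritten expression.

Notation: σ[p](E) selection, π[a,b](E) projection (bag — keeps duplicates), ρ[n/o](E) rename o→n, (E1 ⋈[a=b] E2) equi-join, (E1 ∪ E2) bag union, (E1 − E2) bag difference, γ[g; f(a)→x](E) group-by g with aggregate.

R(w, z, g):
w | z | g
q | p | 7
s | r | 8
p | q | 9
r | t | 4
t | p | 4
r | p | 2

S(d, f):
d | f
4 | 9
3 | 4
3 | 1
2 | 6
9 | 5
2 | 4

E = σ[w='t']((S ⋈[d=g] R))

σ filters on w, owned by the right side.
E' = (S ⋈[d=g] σ[w='t'](R))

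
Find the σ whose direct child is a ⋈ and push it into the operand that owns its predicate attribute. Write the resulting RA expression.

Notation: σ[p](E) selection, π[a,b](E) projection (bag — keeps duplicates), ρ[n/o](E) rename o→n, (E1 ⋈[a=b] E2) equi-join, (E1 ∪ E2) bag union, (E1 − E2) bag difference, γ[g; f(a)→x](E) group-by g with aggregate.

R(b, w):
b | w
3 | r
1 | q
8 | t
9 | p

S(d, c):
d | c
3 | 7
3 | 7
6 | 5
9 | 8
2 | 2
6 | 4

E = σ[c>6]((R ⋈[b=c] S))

σ filters on c, owned by the right side.
E' = (R ⋈[b=c] σ[c>6](S))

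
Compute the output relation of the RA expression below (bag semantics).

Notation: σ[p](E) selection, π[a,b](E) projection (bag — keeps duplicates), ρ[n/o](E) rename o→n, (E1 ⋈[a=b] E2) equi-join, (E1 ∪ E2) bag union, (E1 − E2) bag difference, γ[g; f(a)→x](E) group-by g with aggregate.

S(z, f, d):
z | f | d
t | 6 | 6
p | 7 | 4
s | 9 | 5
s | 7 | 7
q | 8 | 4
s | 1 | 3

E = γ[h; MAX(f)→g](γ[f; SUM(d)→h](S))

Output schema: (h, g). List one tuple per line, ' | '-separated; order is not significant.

Subexpression sizes:
  S → 6
  γ[f; SUM(d)→h](S) → 5
  γ[h; MAX(f)→g](γ[f; SUM(d)→h](S)) → 5

== RESULT ==
h | g
3 | 1
4 | 8
5 | 9
6 | 6
11 | 7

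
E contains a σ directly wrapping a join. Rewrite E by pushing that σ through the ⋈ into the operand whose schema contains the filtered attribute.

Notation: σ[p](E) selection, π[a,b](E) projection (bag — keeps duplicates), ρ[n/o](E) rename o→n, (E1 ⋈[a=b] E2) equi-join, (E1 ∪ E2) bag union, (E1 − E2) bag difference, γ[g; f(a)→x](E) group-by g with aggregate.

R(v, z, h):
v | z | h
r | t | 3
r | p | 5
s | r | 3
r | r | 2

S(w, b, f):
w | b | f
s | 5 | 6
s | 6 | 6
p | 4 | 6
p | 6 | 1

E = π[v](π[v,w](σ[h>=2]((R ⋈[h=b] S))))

σ filters on h, owned by the left side.
E' = π[v](π[v,w]((σ[h>=2](R) ⋈[h=b] S)))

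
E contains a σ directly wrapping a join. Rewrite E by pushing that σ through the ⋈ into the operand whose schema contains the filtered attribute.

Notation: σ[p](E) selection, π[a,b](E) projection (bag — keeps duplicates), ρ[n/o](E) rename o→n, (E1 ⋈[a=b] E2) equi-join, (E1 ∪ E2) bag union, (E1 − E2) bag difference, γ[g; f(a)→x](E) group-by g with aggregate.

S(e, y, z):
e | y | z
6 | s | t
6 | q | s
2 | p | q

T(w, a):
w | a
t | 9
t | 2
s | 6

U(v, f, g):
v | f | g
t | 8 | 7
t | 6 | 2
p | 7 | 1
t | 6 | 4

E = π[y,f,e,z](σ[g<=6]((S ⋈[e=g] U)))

σ filters on g, owned by the right side.
E' = π[y,f,e,z]((S ⋈[e=g] σ[g<=6](U)))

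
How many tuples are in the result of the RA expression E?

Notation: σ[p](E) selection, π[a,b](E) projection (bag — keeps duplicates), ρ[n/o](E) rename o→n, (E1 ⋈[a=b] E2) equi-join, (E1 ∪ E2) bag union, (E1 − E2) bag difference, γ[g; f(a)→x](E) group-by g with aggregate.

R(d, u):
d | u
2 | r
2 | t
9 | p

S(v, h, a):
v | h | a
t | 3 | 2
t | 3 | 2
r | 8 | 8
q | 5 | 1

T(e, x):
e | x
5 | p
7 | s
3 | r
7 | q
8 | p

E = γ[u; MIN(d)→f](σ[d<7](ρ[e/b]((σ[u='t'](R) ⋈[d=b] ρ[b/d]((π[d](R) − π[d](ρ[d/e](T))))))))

Subexpression sizes:
  R → 3
  σ[u='t'](R) → 1
  R → 3
  π[d](R) → 3
  T → 5
  ρ[d/e](T) → 5
  π[d](ρ[d/e](T)) → 5
  (π[d](R) − π[d](ρ[d/e](T))) → 3
  ρ[b/d]((π[d](R) − π[d](ρ[d/e](T)))) → 3
  (σ[u='t'](R) ⋈[d=b] ρ[b/d]((π[d](R) − π[d](ρ[d/e](T))))) → 2
  ρ[e/b]((σ[u='t'](R) ⋈[d=b] ρ[b/d]((π[d](R) − π[d](ρ[d/e](T)))))) → 2
  σ[d<7](ρ[e/b]((σ[u='t'](R) ⋈[d=b] ρ[b/d]((π[d](R) − π[d](ρ[d/e](T))))))) → 2
  γ[u; MIN(d)→f](σ[d<7](ρ[e/b]((σ[u='t'](R) ⋈[d=b] ρ[b/d]((π[d](R) − π[d](ρ[d/e](T)))))))) → 1

|E| = 1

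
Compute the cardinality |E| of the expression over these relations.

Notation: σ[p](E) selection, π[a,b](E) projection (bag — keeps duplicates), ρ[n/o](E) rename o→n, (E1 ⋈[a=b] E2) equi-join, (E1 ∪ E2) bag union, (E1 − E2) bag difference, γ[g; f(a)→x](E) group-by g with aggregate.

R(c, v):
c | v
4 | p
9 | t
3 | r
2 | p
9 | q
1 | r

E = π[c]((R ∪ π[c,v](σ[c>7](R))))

Subexpression sizes:
  R → 6
  R → 6
  σ[c>7](R) → 2
  π[c,v](σ[c>7](R)) → 2
  (R ∪ π[c,v](σ[c>7](R))) → 8
  π[c]((R ∪ π[c,v](σ[c>7](R)))) → 8

|E| = 8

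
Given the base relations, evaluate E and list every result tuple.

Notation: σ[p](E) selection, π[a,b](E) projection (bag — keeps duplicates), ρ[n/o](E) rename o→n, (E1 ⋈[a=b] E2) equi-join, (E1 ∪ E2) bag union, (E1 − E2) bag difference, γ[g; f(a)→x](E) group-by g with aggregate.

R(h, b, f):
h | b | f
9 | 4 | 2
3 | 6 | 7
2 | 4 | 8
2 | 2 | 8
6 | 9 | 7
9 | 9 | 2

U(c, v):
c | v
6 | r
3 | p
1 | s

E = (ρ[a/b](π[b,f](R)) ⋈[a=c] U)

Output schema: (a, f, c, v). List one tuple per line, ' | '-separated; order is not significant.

Stepwise |·|:
  R → 6
  π[b,f](R) → 6
  ρ[a/b](π[b,f](R)) → 6
  U → 3
  (ρ[a/b](π[b,f](R)) ⋈[a=c] U) → 1

== RESULT ==
a | f | c | v
6 | 7 | 6 | r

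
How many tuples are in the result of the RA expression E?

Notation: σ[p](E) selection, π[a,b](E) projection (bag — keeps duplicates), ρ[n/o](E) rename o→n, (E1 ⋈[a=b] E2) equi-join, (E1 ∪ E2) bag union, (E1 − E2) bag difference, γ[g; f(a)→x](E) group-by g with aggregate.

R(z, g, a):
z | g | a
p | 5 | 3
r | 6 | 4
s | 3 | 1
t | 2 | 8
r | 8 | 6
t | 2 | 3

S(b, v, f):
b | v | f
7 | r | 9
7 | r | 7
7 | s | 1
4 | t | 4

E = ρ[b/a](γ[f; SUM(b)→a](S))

Stepwise |·|:
  S → 4
  γ[f; SUM(b)→a](S) → 4
  ρ[b/a](γ[f; SUM(b)→a](S)) → 4

|E| = 4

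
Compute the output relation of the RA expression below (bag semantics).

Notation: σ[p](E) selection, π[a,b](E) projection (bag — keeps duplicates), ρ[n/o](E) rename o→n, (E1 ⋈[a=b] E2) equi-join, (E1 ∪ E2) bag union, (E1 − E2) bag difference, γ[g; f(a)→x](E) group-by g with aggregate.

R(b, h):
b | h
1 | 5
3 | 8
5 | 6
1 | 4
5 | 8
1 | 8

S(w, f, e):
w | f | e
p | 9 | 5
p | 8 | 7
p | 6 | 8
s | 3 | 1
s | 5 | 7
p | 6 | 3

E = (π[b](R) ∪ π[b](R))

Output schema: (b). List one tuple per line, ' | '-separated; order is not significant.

Per-node cardinality:
  R → 6
  π[b](R) → 6
  R → 6
  π[b](R) → 6
  (π[b](R) ∪ π[b](R)) → 12

== RESULT ==
b
1
1
1
1
1
1
3
3
5
5
5
5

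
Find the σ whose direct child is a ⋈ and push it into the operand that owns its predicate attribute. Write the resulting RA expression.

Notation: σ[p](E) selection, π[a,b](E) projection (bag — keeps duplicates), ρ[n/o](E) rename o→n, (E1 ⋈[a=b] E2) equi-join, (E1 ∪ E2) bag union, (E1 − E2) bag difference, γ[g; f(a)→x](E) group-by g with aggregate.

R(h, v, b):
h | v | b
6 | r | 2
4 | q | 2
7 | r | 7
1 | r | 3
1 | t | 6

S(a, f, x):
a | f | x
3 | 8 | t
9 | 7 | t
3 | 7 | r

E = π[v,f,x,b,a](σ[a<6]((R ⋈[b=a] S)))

σ filters on a, owned by the right side.
E' = π[v,f,x,b,a]((R ⋈[b=a] σ[a<6](S)))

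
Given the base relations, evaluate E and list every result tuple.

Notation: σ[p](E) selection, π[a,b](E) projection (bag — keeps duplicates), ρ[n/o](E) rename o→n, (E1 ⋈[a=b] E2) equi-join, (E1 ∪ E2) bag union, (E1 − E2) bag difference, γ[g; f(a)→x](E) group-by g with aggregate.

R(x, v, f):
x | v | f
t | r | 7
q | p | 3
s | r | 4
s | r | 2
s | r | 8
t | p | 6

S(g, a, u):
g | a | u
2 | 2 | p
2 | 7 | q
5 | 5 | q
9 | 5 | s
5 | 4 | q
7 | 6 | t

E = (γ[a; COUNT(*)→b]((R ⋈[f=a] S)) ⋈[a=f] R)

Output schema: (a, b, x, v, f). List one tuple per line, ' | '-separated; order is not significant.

Row counts bottom-up:
  R → 6
  S → 6
  (R ⋈[f=a] S) → 4
  γ[a; COUNT(*)→b]((R ⋈[f=a] S)) → 4
  R → 6
  (γ[a; COUNT(*)→b]((R ⋈[f=a] S)) ⋈[a=f] R) → 4

== RESULT ==
a | b | x | v | f
2 | 1 | s | r | 2
4 | 1 | s | r | 4
6 | 1 | t | p | 6
7 | 1 | t | r | 7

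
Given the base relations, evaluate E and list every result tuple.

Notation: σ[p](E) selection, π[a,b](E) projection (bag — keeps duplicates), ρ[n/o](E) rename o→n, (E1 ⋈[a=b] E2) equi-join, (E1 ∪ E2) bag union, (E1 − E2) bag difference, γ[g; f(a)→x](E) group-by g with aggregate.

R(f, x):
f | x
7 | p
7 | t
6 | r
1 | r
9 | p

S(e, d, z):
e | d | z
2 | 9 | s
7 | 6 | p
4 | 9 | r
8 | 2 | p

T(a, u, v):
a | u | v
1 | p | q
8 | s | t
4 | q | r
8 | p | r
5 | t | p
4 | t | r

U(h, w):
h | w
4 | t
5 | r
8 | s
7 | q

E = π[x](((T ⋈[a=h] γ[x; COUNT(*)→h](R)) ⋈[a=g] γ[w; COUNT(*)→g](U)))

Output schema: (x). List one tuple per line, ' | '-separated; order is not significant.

Row counts bottom-up:
  T → 6
  R → 5
  γ[x; COUNT(*)→h](R) → 3
  (T ⋈[a=h] γ[x; COUNT(*)→h](R)) → 1
  U → 4
  γ[w; COUNT(*)→g](U) → 4
  ((T ⋈[a=h] γ[x; COUNT(*)→h](R)) ⋈[a=g] γ[w; COUNT(*)→g](U)) → 4
  π[x](((T ⋈[a=h] γ[x; COUNT(*)→h](R)) ⋈[a=g] γ[w; COUNT(*)→g](U))) → 4

== RESULT ==
x
t
t
t
t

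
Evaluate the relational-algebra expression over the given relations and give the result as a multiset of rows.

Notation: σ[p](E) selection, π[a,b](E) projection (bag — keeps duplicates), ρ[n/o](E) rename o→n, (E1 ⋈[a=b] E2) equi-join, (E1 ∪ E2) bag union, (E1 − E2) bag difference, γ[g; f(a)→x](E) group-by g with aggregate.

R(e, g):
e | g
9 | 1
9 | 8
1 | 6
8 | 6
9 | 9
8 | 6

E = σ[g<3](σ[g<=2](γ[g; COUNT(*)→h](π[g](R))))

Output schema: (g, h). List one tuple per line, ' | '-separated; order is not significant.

Row counts bottom-up:
  R → 6
  π[g](R) → 6
  γ[g; COUNT(*)→h](π[g](R)) → 4
  σ[g<=2](γ[g; COUNT(*)→h](π[g](R))) → 1
  σ[g<3](σ[g<=2](γ[g; COUNT(*)→h](π[g](R)))) → 1

== RESULT ==
g | h
1 | 1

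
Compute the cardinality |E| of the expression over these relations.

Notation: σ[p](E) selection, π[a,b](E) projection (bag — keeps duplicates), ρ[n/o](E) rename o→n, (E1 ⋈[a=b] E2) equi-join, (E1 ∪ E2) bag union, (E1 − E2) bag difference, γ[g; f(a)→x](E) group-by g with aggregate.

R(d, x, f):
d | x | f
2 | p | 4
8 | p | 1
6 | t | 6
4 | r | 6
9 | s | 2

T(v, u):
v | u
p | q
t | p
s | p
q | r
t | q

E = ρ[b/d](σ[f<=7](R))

Per-node cardinality:
  R → 5
  σ[f<=7](R) → 5
  ρ[b/d](σ[f<=7](R)) → 5

|E| = 5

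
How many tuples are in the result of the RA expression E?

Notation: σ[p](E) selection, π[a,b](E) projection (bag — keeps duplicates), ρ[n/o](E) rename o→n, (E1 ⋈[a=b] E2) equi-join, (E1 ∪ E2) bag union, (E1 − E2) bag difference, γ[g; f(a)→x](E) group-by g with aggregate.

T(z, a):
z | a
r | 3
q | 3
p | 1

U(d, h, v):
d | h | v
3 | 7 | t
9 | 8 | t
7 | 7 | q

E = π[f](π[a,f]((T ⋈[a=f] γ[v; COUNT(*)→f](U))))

Subexpression sizes:
  T → 3
  U → 3
  γ[v; COUNT(*)→f](U) → 2
  (T ⋈[a=f] γ[v; COUNT(*)→f](U)) → 1
  π[a,f]((T ⋈[a=f] γ[v; COUNT(*)→f](U))) → 1
  π[f](π[a,f]((T ⋈[a=f] γ[v; COUNT(*)→f](U)))) → 1

|E| = 1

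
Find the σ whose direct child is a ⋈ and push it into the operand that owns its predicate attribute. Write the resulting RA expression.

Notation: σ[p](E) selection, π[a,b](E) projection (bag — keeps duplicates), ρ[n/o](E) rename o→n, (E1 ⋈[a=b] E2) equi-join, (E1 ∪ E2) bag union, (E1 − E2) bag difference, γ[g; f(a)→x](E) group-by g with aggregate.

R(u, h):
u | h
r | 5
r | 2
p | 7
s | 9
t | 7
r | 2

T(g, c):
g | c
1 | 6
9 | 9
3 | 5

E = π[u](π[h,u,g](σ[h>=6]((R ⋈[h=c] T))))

σ filters on h, owned by the left side.
E' = π[u](π[h,u,g]((σ[h>=6](R) ⋈[h=c] T)))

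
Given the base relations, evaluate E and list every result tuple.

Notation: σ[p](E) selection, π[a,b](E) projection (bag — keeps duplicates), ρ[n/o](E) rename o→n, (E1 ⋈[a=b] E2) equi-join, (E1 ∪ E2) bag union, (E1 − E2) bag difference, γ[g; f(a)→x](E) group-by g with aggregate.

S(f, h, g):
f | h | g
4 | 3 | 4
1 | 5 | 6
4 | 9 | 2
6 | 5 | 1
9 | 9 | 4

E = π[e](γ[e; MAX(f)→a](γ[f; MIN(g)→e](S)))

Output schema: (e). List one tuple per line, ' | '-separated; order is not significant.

Row counts bottom-up:
  S → 5
  γ[f; MIN(g)→e](S) → 4
  γ[e; MAX(f)→a](γ[f; MIN(g)→e](S)) → 4
  π[e](γ[e; MAX(f)→a](γ[f; MIN(g)→e](S))) → 4

== RESULT ==
e
1
2
4
6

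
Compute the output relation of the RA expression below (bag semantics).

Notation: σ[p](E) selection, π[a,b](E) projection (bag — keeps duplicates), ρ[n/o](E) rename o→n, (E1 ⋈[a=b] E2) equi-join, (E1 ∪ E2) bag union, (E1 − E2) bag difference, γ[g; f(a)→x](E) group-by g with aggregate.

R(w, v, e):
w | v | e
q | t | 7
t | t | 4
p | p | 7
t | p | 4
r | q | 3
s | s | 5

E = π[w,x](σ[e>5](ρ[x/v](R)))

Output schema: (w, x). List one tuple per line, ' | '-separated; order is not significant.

Stepwise |·|:
  R → 6
  ρ[x/v](R) → 6
  σ[e>5](ρ[x/v](R)) → 2
  π[w,x](σ[e>5](ρ[x/v](R))) → 2

== RESULT ==
w | x
p | p
q | t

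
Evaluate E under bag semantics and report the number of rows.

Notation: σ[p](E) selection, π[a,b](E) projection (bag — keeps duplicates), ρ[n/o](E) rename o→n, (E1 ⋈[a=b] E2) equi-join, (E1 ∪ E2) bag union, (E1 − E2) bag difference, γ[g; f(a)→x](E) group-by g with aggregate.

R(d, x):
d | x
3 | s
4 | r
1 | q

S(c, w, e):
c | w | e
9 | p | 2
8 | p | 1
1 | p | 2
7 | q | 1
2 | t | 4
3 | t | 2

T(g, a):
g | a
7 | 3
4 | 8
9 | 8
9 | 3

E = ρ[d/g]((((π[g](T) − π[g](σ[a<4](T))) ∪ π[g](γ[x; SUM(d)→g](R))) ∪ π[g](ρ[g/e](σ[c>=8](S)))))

Stepwise |·|:
  T → 4
  π[g](T) → 4
  T → 4
  σ[a<4](T) → 2
  π[g](σ[a<4](T)) → 2
  (π[g](T) − π[g](σ[a<4](T))) → 2
  R → 3
  γ[x; SUM(d)→g](R) → 3
  π[g](γ[x; SUM(d)→g](R)) → 3
  ((π[g](T) − π[g](σ[a<4](T))) ∪ π[g](γ[x; SUM(d)→g](R))) → 5
  S → 6
  σ[c>=8](S) → 2
  ρ[g/e](σ[c>=8](S)) → 2
  π[g](ρ[g/e](σ[c>=8](S))) → 2
  (((π[g](T) − π[g](σ[a<4](T))) ∪ π[g](γ[x; SUM(d)→g](R))) ∪ π[g](ρ[g/e](σ[c>=8](S)))) → 7
  ρ[d/g]((((π[g](T) − π[g](σ[a<4](T))) ∪ π[g](γ[x; SUM(d)→g](R))) ∪ π[g](ρ[g/e](σ[c>=8](S))))) → 7

|E| = 7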